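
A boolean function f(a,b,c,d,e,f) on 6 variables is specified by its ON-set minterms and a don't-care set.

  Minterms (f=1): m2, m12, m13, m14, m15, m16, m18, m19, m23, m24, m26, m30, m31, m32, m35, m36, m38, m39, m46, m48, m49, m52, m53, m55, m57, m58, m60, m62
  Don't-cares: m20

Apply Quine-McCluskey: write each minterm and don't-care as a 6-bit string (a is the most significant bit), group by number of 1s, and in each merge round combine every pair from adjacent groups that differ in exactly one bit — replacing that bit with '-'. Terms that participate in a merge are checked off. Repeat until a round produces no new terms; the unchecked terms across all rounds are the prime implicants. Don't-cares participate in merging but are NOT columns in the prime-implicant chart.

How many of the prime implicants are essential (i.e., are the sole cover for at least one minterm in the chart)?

7

size-2^0 implicants → 000010(✓)  001100(✓)  001101(✓)  001110(✓)  001111(✓)  010000(✓)  010010(✓)  010011(✓)  010100(✓)  010111(✓)  011000(✓)  011010(✓)  011110(✓)  011111(✓)  100000(✓)  100011(✓)  100100(✓)  100110(✓)  100111(✓)  101110(✓)  110000(✓)  110001(✓)  110100(✓)  110101(✓)  110111(✓)  111001(✓)  111010(✓)  111100(✓)  111110(✓)
size-2^1 implicants → -01110(✓)  -10000(✓)  -10100(✓)  -10111  -11010(✓)  -11110(✓)  0-0010  0-1110(✓)  0-1111(✓)  0011-0(✓)  0011-1(✓)  00110-(✓)  00111-(✓)  01-000(✓)  01-010(✓)  01-111  010-00(✓)  010-11  0100-0(✓)  01001-  011-10(✓)  0110-0(✓)  01111-(✓)  1-0000(✓)  1-0100(✓)  1-0111  1-1110(✓)  10-110  100-00(✓)  100-11  1001-0  10011-  11-001  11-100  110-00(✓)  110-01(✓)  11000-(✓)  1101-1  11010-(✓)  111-10(✓)  1111-0
size-2^2 implicants → --1110  -10-00  -11-10  0-111-  0011--  01-0-0  1-0-00  110-0-
Unchecked terms (primes): --1110, -10-00, -10111, -11-10, 0-0010, 0-111-, 0011--, 01-0-0, 01-111, 010-11, 01001-, 1-0-00, 1-0111, 10-110, 100-11, 1001-0, 10011-, 11-001, 11-100, 110-0-, 1101-1, 1111-0
Minterm coverage:
  m2 ⊆ 0-0010 [E]
  m12 ⊆ 0011-- [E]
  m13 ⊆ 0011-- [E]
  m14 ⊆ --1110,0-111-,0011--
  m15 ⊆ 0-111-,0011--
  m16 ⊆ -10-00,01-0-0
  m18 ⊆ 0-0010,01-0-0,01001-
  m19 ⊆ 010-11,01001-
  m23 ⊆ -10111,01-111,010-11
  m24 ⊆ 01-0-0 [E]
  m26 ⊆ -11-10,01-0-0
  m30 ⊆ --1110,-11-10,0-111-
  m31 ⊆ 0-111-,01-111
  m32 ⊆ 1-0-00 [E]
  m35 ⊆ 100-11 [E]
  m36 ⊆ 1-0-00,1001-0
  m38 ⊆ 10-110,1001-0,10011-
  m39 ⊆ 1-0111,100-11,10011-
  m46 ⊆ --1110,10-110
  m48 ⊆ -10-00,1-0-00,110-0-
  m49 ⊆ 11-001,110-0-
  m52 ⊆ -10-00,1-0-00,11-100,110-0-
  m53 ⊆ 110-0-,1101-1
  m55 ⊆ -10111,1-0111,1101-1
  m57 ⊆ 11-001 [E]
  m58 ⊆ -11-10 [E]
  m60 ⊆ 11-100,1111-0
  m62 ⊆ --1110,-11-10,1111-0
E = {-11-10, 0-0010, 0011--, 01-0-0, 1-0-00, 100-11, 11-001}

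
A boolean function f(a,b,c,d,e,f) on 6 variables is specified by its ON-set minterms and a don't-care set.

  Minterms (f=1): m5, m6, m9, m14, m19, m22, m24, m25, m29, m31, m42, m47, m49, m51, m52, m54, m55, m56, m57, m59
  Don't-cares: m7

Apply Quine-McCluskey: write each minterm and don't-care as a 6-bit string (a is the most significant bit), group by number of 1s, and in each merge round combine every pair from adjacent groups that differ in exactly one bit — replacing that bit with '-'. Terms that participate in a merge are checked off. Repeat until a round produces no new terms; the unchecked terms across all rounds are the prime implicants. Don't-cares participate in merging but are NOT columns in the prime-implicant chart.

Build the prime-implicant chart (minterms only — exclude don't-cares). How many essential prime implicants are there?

size-2^0 implicants → 000101(✓)  000110(✓)  000111(✓)  001001(✓)  001110(✓)  010011(✓)  010110(✓)  011000(✓)  011001(✓)  011101(✓)  011111(✓)  101010  101111  110001(✓)  110011(✓)  110100(✓)  110110(✓)  110111(✓)  111000(✓)  111001(✓)  111011(✓)
size-2^1 implicants → -10011  -10110  -11000(✓)  -11001(✓)  0-0110  0-1001  00-110  0001-1  00011-  011-01  01100-(✓)  0111-1  11-001(✓)  11-011(✓)  110-11  1100-1(✓)  1101-0  11011-  1110-1(✓)  11100-(✓)
size-2^2 implicants → -1100-  11-0-1
Unchecked terms (primes): -10011, -10110, -1100-, 0-0110, 0-1001, 00-110, 0001-1, 00011-, 011-01, 0111-1, 101010, 101111, 11-0-1, 110-11, 1101-0, 11011-
Minterm coverage:
  m5 ⊆ 0001-1 [E]
  m6 ⊆ 0-0110,00-110,00011-
  m9 ⊆ 0-1001 [E]
  m14 ⊆ 00-110 [E]
  m19 ⊆ -10011 [E]
  m22 ⊆ -10110,0-0110
  m24 ⊆ -1100- [E]
  m25 ⊆ -1100-,0-1001,011-01
  m29 ⊆ 011-01,0111-1
  m31 ⊆ 0111-1 [E]
  m42 ⊆ 101010 [E]
  m47 ⊆ 101111 [E]
  m49 ⊆ 11-0-1 [E]
  m51 ⊆ -10011,11-0-1,110-11
  m52 ⊆ 1101-0 [E]
  m54 ⊆ -10110,1101-0,11011-
  m55 ⊆ 110-11,11011-
  m56 ⊆ -1100- [E]
  m57 ⊆ -1100-,11-0-1
  m59 ⊆ 11-0-1 [E]
E = {-10011, -1100-, 0-1001, 00-110, 0001-1, 0111-1, 101010, 101111, 11-0-1, 1101-0}

10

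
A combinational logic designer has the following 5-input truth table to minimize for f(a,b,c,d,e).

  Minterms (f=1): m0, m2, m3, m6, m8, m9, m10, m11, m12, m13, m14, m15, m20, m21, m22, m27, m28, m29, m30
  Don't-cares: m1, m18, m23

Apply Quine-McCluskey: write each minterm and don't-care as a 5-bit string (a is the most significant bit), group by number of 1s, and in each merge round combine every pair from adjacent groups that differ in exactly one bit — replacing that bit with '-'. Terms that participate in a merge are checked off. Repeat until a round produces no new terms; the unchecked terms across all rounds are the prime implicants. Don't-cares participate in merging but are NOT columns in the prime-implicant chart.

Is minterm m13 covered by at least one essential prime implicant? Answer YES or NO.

[col 0] 00000*, 00001*, 00010*, 00011*, 00110*, 01000*, 01001*, 01010*, 01011*, 01100*, 01101*, 01110*, 01111*, 10010*, 10100*, 10101*, 10110*, 10111*, 11011*, 11100*, 11101*, 11110*
[col 1] -0010*, -0110*, -1011, -1100*, -1101*, -1110*, 0-000*, 0-001*, 0-010*, 0-011*, 0-110*, 00-10*, 000-0*, 000-1*, 0000-*, 0001-*, 01-00*, 01-01*, 01-10*, 01-11*, 010-0*, 010-1*, 0100-*, 0101-*, 011-0*, 011-1*, 0110-*, 0111-*, 1-100*, 1-101*, 1-110*, 10-10*, 101-0*, 101-1*, 1010-*, 1011-*, 111-0*, 1110-*
[col 2] --110, -0-10, -11-0, -110-, 0--10, 0-0-0*, 0-0-1*, 0-00-*, 0-01-*, 000--*, 01--0*, 01--1*, 01-0-*, 01-1-*, 010--*, 011--*, 1-1-0, 1-10-, 101--
[col 3] 0-0--, 01---
Prime implicants: --110, -0-10, -1011, -11-0, -110-, 0--10, 0-0--, 01---, 1-1-0, 1-10-, 101--
PI chart (minterm → PIs covering it):
  0 | 0-0--  (sole → essential)
  2 | -0-10,0--10,0-0--
  3 | 0-0--  (sole → essential)
  6 | --110,-0-10,0--10
  8 | 0-0--,01---
  9 | 0-0--,01---
  10 | 0--10,0-0--,01---
  11 | -1011,0-0--,01---
  12 | -11-0,-110-,01---
  13 | -110-,01---
  14 | --110,-11-0,0--10,01---
  15 | 01---  (sole → essential)
  20 | 1-1-0,1-10-,101--
  21 | 1-10-,101--
  22 | --110,-0-10,1-1-0,101--
  27 | -1011  (sole → essential)
  28 | -11-0,-110-,1-1-0,1-10-
  29 | -110-,1-10-
  30 | --110,-11-0,1-1-0
Essential prime implicants: -1011, 0-0--, 01---

YES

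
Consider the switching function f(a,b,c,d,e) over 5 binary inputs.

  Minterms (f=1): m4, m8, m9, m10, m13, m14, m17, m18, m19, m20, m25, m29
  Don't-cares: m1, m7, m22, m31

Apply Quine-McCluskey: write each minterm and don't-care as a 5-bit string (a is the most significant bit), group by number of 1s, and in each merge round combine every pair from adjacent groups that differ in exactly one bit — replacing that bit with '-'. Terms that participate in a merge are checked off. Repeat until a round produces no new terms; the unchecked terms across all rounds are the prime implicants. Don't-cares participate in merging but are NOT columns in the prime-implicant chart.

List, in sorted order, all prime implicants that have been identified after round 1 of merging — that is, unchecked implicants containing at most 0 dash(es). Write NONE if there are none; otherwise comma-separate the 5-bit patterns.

00111

size-2^0 implicants → 00001(✓)  00100(✓)  00111  01000(✓)  01001(✓)  01010(✓)  01101(✓)  01110(✓)  10001(✓)  10010(✓)  10011(✓)  10100(✓)  10110(✓)  11001(✓)  11101(✓)  11111(✓)
size-2^1 implicants → -0001(✓)  -0100  -1001(✓)  -1101(✓)  0-001(✓)  01-01(✓)  01-10  010-0  0100-  1-001(✓)  10-10  100-1  1001-  101-0  11-01(✓)  111-1
size-2^2 implicants → --001  -1-01
Unchecked terms (primes): --001, -0100, -1-01, 00111, 01-10, 010-0, 0100-, 10-10, 100-1, 1001-, 101-0, 111-1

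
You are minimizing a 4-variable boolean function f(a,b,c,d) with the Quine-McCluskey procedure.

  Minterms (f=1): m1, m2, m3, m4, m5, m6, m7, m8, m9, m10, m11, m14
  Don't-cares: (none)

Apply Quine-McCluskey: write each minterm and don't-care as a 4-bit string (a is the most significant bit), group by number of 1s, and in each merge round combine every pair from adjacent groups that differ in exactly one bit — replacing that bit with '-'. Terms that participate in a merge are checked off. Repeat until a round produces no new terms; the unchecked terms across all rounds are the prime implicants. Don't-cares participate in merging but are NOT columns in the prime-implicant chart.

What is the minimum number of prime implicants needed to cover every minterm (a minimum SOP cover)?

4

size-2^0 implicants → 0001(✓)  0010(✓)  0011(✓)  0100(✓)  0101(✓)  0110(✓)  0111(✓)  1000(✓)  1001(✓)  1010(✓)  1011(✓)  1110(✓)
size-2^1 implicants → -001(✓)  -010(✓)  -011(✓)  -110(✓)  0-01(✓)  0-10(✓)  0-11(✓)  00-1(✓)  001-(✓)  01-0(✓)  01-1(✓)  010-(✓)  011-(✓)  1-10(✓)  10-0(✓)  10-1(✓)  100-(✓)  101-(✓)
size-2^2 implicants → --10  -0-1  -01-  0--1  0-1-  01--  10--
Unchecked terms (primes): --10, -0-1, -01-, 0--1, 0-1-, 01--, 10--
Minterm coverage:
  m1 ⊆ -0-1,0--1
  m2 ⊆ --10,-01-,0-1-
  m3 ⊆ -0-1,-01-,0--1,0-1-
  m4 ⊆ 01-- [E]
  m5 ⊆ 0--1,01--
  m6 ⊆ --10,0-1-,01--
  m7 ⊆ 0--1,0-1-,01--
  m8 ⊆ 10-- [E]
  m9 ⊆ -0-1,10--
  m10 ⊆ --10,-01-,10--
  m11 ⊆ -0-1,-01-,10--
  m14 ⊆ --10 [E]
E = {--10, 01--, 10--}
Petrick residual → -0-1
Cover = cd' + b'd + a'b + ab'  |cover|=4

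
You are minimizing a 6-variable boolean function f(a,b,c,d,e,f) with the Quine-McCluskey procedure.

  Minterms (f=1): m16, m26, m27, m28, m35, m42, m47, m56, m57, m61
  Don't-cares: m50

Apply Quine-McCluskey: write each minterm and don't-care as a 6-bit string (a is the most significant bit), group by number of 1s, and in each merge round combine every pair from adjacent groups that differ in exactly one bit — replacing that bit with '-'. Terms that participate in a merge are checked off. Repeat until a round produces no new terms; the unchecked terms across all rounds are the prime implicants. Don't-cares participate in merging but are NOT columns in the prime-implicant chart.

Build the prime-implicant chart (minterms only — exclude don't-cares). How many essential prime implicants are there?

8

[col 0] 010000, 011010*, 011011*, 011100, 100011, 101010, 101111, 110010, 111000*, 111001*, 111101*
[col 1] 01101-, 111-01, 11100-
Prime implicants: 010000, 01101-, 011100, 100011, 101010, 101111, 110010, 111-01, 11100-
PI chart (minterm → PIs covering it):
  16 | 010000  (sole → essential)
  26 | 01101-  (sole → essential)
  27 | 01101-  (sole → essential)
  28 | 011100  (sole → essential)
  35 | 100011  (sole → essential)
  42 | 101010  (sole → essential)
  47 | 101111  (sole → essential)
  56 | 11100-  (sole → essential)
  57 | 111-01,11100-
  61 | 111-01  (sole → essential)
Essential prime implicants: 010000, 01101-, 011100, 100011, 101010, 101111, 111-01, 11100-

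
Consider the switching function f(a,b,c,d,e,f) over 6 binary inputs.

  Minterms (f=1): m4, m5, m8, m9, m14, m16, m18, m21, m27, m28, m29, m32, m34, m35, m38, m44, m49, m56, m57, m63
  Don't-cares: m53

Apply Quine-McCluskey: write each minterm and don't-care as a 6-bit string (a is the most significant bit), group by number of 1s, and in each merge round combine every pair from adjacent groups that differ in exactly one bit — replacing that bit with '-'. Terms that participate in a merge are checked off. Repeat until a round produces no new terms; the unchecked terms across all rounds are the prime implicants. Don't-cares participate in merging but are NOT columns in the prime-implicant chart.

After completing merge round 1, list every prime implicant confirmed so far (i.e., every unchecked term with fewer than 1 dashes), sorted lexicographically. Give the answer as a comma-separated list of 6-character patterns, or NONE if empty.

Round 0: 000100✓ 000101✓ 001000✓ 001001✓ 001110 010000✓ 010010✓ 010101✓ 011011 011100✓ 011101✓ 100000✓ 100010✓ 100011✓ 100110✓ 101100 110001✓ 110101✓ 111000✓ 111001✓ 111111
Round 1: -10101 0-0101 00010- 00100- 01-101 0100-0 01110- 100-10 1000-0 10001- 11-001 110-01 11100-
PIs = {-10101, 0-0101, 00010-, 00100-, 001110, 01-101, 0100-0, 011011, 01110-, 100-10, 1000-0, 10001-, 101100, 11-001, 110-01, 11100-, 111111}

001110, 011011, 101100, 111111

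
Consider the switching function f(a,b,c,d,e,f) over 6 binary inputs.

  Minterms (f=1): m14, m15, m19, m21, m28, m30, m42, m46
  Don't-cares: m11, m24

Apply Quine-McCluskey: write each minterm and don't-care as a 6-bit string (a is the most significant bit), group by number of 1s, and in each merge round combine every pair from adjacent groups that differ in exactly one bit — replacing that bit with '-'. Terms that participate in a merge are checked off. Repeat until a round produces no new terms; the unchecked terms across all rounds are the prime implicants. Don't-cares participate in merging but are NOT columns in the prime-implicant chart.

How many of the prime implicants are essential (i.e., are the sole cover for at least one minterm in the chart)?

[col 0] 001011*, 001110*, 001111*, 010011, 010101, 011000*, 011100*, 011110*, 101010*, 101110*
[col 1] -01110, 0-1110, 001-11, 00111-, 011-00, 0111-0, 101-10
Prime implicants: -01110, 0-1110, 001-11, 00111-, 010011, 010101, 011-00, 0111-0, 101-10
PI chart (minterm → PIs covering it):
  14 | -01110,0-1110,00111-
  15 | 001-11,00111-
  19 | 010011  (sole → essential)
  21 | 010101  (sole → essential)
  28 | 011-00,0111-0
  30 | 0-1110,0111-0
  42 | 101-10  (sole → essential)
  46 | -01110,101-10
Essential prime implicants: 010011, 010101, 101-10

3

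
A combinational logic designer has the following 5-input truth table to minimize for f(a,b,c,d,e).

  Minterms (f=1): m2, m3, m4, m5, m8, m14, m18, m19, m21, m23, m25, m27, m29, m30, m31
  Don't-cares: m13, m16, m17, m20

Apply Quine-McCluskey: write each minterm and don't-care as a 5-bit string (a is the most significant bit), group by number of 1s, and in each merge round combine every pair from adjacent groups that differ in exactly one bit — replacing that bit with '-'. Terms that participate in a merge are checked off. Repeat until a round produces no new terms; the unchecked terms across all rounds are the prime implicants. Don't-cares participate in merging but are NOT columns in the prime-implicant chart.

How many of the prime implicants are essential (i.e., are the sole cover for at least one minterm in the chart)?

5

size-2^0 implicants → 00010(✓)  00011(✓)  00100(✓)  00101(✓)  01000  01101(✓)  01110(✓)  10000(✓)  10001(✓)  10010(✓)  10011(✓)  10100(✓)  10101(✓)  10111(✓)  11001(✓)  11011(✓)  11101(✓)  11110(✓)  11111(✓)
size-2^1 implicants → -0010(✓)  -0011(✓)  -0100(✓)  -0101(✓)  -1101(✓)  -1110  0-101(✓)  0001-(✓)  0010-(✓)  1-001(✓)  1-011(✓)  1-101(✓)  1-111(✓)  10-00(✓)  10-01(✓)  10-11(✓)  100-0(✓)  100-1(✓)  1000-(✓)  1001-(✓)  101-1(✓)  1010-(✓)  11-01(✓)  11-11(✓)  110-1(✓)  111-1(✓)  1111-
size-2^2 implicants → --101  -001-  -010-  1--01(✓)  1--11(✓)  1-0-1(✓)  1-1-1(✓)  10--1(✓)  10-0-  100--  11--1(✓)
size-2^3 implicants → 1---1
Unchecked terms (primes): --101, -001-, -010-, -1110, 01000, 1---1, 10-0-, 100--, 1111-
Minterm coverage:
  m2 ⊆ -001- [E]
  m3 ⊆ -001- [E]
  m4 ⊆ -010- [E]
  m5 ⊆ --101,-010-
  m8 ⊆ 01000 [E]
  m14 ⊆ -1110 [E]
  m18 ⊆ -001-,100--
  m19 ⊆ -001-,1---1,100--
  m21 ⊆ --101,-010-,1---1,10-0-
  m23 ⊆ 1---1 [E]
  m25 ⊆ 1---1 [E]
  m27 ⊆ 1---1 [E]
  m29 ⊆ --101,1---1
  m30 ⊆ -1110,1111-
  m31 ⊆ 1---1,1111-
E = {-001-, -010-, -1110, 01000, 1---1}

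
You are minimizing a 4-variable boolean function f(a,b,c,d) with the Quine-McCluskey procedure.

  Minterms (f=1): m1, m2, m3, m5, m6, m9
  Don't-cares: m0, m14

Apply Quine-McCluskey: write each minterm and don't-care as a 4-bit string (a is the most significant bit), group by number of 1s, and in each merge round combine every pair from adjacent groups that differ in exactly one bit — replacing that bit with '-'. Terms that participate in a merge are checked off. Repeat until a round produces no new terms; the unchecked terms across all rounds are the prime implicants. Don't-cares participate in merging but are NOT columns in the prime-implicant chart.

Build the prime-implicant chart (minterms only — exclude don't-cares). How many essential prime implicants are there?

[col 0] 0000*, 0001*, 0010*, 0011*, 0101*, 0110*, 1001*, 1110*
[col 1] -001, -110, 0-01, 0-10, 00-0*, 00-1*, 000-*, 001-*
[col 2] 00--
Prime implicants: -001, -110, 0-01, 0-10, 00--
PI chart (minterm → PIs covering it):
  1 | -001,0-01,00--
  2 | 0-10,00--
  3 | 00--  (sole → essential)
  5 | 0-01  (sole → essential)
  6 | -110,0-10
  9 | -001  (sole → essential)
Essential prime implicants: -001, 0-01, 00--

3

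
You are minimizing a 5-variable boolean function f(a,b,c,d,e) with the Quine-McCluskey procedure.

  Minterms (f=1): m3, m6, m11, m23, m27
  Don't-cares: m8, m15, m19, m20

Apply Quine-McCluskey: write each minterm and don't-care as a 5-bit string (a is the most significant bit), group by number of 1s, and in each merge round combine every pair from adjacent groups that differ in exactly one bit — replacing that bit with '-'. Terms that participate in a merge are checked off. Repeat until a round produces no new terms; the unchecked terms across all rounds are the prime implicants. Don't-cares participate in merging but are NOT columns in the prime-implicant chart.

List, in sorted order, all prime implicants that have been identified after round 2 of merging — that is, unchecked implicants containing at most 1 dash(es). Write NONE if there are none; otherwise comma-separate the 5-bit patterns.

00110, 01-11, 01000, 10-11, 10100

Round 0: 00011✓ 00110 01000 01011✓ 01111✓ 10011✓ 10100 10111✓ 11011✓
Round 1: -0011✓ -1011✓ 0-011✓ 01-11 1-011✓ 10-11
Round 2: --011
PIs = {--011, 00110, 01-11, 01000, 10-11, 10100}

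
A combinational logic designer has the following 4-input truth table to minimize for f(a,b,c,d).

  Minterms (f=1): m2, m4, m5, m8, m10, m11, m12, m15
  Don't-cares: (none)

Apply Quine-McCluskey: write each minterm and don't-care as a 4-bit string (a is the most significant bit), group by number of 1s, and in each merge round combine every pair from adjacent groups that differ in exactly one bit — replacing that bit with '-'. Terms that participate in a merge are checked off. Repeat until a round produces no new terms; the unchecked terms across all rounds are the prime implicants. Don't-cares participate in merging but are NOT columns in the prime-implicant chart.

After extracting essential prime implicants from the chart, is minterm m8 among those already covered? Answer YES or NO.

size-2^0 implicants → 0010(✓)  0100(✓)  0101(✓)  1000(✓)  1010(✓)  1011(✓)  1100(✓)  1111(✓)
size-2^1 implicants → -010  -100  010-  1-00  1-11  10-0  101-
Unchecked terms (primes): -010, -100, 010-, 1-00, 1-11, 10-0, 101-
Minterm coverage:
  m2 ⊆ -010 [E]
  m4 ⊆ -100,010-
  m5 ⊆ 010- [E]
  m8 ⊆ 1-00,10-0
  m10 ⊆ -010,10-0,101-
  m11 ⊆ 1-11,101-
  m12 ⊆ -100,1-00
  m15 ⊆ 1-11 [E]
E = {-010, 010-, 1-11}

NO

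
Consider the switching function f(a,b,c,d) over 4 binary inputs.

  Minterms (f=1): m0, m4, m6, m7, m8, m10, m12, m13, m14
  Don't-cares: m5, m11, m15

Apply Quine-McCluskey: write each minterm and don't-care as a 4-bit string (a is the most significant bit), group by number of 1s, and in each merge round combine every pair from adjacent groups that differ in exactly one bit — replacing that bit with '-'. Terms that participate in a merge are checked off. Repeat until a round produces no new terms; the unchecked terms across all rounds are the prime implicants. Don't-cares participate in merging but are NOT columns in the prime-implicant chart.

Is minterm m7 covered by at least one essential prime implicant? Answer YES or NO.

YES

[col 0] 0000*, 0100*, 0101*, 0110*, 0111*, 1000*, 1010*, 1011*, 1100*, 1101*, 1110*, 1111*
[col 1] -000*, -100*, -101*, -110*, -111*, 0-00*, 01-0*, 01-1*, 010-*, 011-*, 1-00*, 1-10*, 1-11*, 10-0*, 101-*, 11-0*, 11-1*, 110-*, 111-*
[col 2] --00, -1-0*, -1-1*, -10-*, -11-*, 01--*, 1--0, 1-1-, 11--*
[col 3] -1--
Prime implicants: --00, -1--, 1--0, 1-1-
PI chart (minterm → PIs covering it):
  0 | --00  (sole → essential)
  4 | --00,-1--
  6 | -1--  (sole → essential)
  7 | -1--  (sole → essential)
  8 | --00,1--0
  10 | 1--0,1-1-
  12 | --00,-1--,1--0
  13 | -1--  (sole → essential)
  14 | -1--,1--0,1-1-
Essential prime implicants: --00, -1--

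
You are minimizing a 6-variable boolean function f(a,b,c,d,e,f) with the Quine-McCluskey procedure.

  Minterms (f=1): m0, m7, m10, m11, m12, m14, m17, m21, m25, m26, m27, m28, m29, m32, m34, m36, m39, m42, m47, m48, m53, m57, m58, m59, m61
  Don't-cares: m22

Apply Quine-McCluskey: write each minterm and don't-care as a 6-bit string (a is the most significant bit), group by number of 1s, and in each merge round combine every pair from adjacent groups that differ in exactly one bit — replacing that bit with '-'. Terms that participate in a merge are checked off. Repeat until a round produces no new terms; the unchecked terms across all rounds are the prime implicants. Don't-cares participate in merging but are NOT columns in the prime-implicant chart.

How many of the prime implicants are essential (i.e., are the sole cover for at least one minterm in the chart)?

[col 0] 000000*, 000111*, 001010*, 001011*, 001100*, 001110*, 010001*, 010101*, 010110, 011001*, 011010*, 011011*, 011100*, 011101*, 100000*, 100010*, 100100*, 100111*, 101010*, 101111*, 110000*, 110101*, 111001*, 111010*, 111011*, 111101*
[col 1] -00000, -00111, -01010*, -10101*, -11001*, -11010*, -11011*, -11101*, 0-1010*, 0-1011*, 0-1100, 001-10, 00101-*, 0011-0, 01-001*, 01-101*, 010-01*, 011-01*, 0110-1*, 01101-*, 01110-, 1-0000, 1-1010*, 10-010, 10-111, 100-00, 1000-0, 11-101*, 111-01*, 1110-1*, 11101-*
[col 2] --1010, -1-101, -11-01, -110-1, -1101-, 0-101-, 01--01
Prime implicants: --1010, -00000, -00111, -1-101, -11-01, -110-1, -1101-, 0-101-, 0-1100, 001-10, 0011-0, 01--01, 010110, 01110-, 1-0000, 10-010, 10-111, 100-00, 1000-0
PI chart (minterm → PIs covering it):
  0 | -00000  (sole → essential)
  7 | -00111  (sole → essential)
  10 | --1010,0-101-,001-10
  11 | 0-101-  (sole → essential)
  12 | 0-1100,0011-0
  14 | 001-10,0011-0
  17 | 01--01  (sole → essential)
  21 | -1-101,01--01
  25 | -11-01,-110-1,01--01
  26 | --1010,-1101-,0-101-
  27 | -110-1,-1101-,0-101-
  28 | 0-1100,01110-
  29 | -1-101,-11-01,01--01,01110-
  32 | -00000,1-0000,100-00,1000-0
  34 | 10-010,1000-0
  36 | 100-00  (sole → essential)
  39 | -00111,10-111
  42 | --1010,10-010
  47 | 10-111  (sole → essential)
  48 | 1-0000  (sole → essential)
  53 | -1-101  (sole → essential)
  57 | -11-01,-110-1
  58 | --1010,-1101-
  59 | -110-1,-1101-
  61 | -1-101,-11-01
Essential prime implicants: -00000, -00111, -1-101, 0-101-, 01--01, 1-0000, 10-111, 100-00

8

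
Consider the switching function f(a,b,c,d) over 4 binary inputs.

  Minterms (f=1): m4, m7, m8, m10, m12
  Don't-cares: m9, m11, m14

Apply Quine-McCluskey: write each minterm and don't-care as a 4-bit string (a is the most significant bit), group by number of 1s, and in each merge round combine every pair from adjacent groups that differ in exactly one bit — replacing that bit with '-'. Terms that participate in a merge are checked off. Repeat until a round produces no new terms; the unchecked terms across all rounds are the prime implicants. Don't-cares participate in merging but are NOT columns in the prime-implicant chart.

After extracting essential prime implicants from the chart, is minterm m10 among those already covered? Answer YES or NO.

Round 0: 0100✓ 0111 1000✓ 1001✓ 1010✓ 1011✓ 1100✓ 1110✓
Round 1: -100 1-00✓ 1-10✓ 10-0✓ 10-1✓ 100-✓ 101-✓ 11-0✓
Round 2: 1--0 10--
PIs = {-100, 0111, 1--0, 10--}
Coverage chart:
  m4: -100 ←essential
  m7: 0111 ←essential
  m8: 1--0,10--
  m10: 1--0,10--
  m12: -100,1--0
Essential: -100, 0111

NO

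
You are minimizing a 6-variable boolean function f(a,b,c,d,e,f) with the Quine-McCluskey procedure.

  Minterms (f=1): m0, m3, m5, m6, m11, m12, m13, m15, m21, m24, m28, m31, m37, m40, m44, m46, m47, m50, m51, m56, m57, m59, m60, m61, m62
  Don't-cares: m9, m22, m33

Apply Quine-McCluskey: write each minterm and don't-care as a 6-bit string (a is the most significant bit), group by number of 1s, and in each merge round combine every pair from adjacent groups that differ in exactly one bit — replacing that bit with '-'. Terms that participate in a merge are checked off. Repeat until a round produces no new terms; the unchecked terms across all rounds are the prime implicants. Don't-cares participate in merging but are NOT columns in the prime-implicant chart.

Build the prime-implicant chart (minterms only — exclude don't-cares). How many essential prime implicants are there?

[col 0] 000000, 000011*, 000101*, 000110*, 001001*, 001011*, 001100*, 001101*, 001111*, 010101*, 010110*, 011000*, 011100*, 011111*, 100001*, 100101*, 101000*, 101100*, 101110*, 101111*, 110010*, 110011*, 111000*, 111001*, 111011*, 111100*, 111101*, 111110*
[col 1] -00101, -01100*, -01111, -11000*, -11100*, 0-0101, 0-0110, 0-1100*, 0-1111, 00-011, 00-101, 001-01*, 001-11*, 0010-1*, 0011-1*, 00110-, 011-00*, 1-1000*, 1-1100*, 1-1110*, 100-01, 101-00*, 1011-0*, 10111-, 11-011, 11001-, 111-00*, 111-01*, 1110-1, 11100-*, 1111-0*, 11110-*
[col 2] --1100, -11-00, 001--1, 1-1-00, 1-11-0, 111-0-
Prime implicants: --1100, -00101, -01111, -11-00, 0-0101, 0-0110, 0-1111, 00-011, 00-101, 000000, 001--1, 00110-, 1-1-00, 1-11-0, 100-01, 10111-, 11-011, 11001-, 111-0-, 1110-1
PI chart (minterm → PIs covering it):
  0 | 000000  (sole → essential)
  3 | 00-011  (sole → essential)
  5 | -00101,0-0101,00-101
  6 | 0-0110  (sole → essential)
  11 | 00-011,001--1
  12 | --1100,00110-
  13 | 00-101,001--1,00110-
  15 | -01111,0-1111,001--1
  21 | 0-0101  (sole → essential)
  24 | -11-00  (sole → essential)
  28 | --1100,-11-00
  31 | 0-1111  (sole → essential)
  37 | -00101,100-01
  40 | 1-1-00  (sole → essential)
  44 | --1100,1-1-00,1-11-0
  46 | 1-11-0,10111-
  47 | -01111,10111-
  50 | 11001-  (sole → essential)
  51 | 11-011,11001-
  56 | -11-00,1-1-00,111-0-
  57 | 111-0-,1110-1
  59 | 11-011,1110-1
  60 | --1100,-11-00,1-1-00,1-11-0,111-0-
  61 | 111-0-  (sole → essential)
  62 | 1-11-0  (sole → essential)
Essential prime implicants: -11-00, 0-0101, 0-0110, 0-1111, 00-011, 000000, 1-1-00, 1-11-0, 11001-, 111-0-

10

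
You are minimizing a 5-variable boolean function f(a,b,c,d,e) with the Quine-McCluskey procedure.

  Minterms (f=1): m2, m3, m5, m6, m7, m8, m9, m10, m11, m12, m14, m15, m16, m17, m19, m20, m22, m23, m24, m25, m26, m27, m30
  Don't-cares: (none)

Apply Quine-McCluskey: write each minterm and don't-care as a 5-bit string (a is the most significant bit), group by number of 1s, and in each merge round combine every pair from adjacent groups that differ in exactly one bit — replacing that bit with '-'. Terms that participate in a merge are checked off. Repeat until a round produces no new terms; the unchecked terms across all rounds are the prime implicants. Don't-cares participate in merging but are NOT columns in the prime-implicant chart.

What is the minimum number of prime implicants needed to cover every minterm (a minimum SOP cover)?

8

[col 0] 00010*, 00011*, 00101*, 00110*, 00111*, 01000*, 01001*, 01010*, 01011*, 01100*, 01110*, 01111*, 10000*, 10001*, 10011*, 10100*, 10110*, 10111*, 11000*, 11001*, 11010*, 11011*, 11110*
[col 1] -0011*, -0110*, -0111*, -1000*, -1001*, -1010*, -1011*, -1110*, 0-010*, 0-011*, 0-110*, 0-111*, 00-10*, 00-11*, 0001-*, 001-1, 0011-*, 01-00*, 01-10*, 01-11*, 010-0*, 010-1*, 0100-*, 0101-*, 011-0*, 0111-*, 1-000*, 1-001*, 1-011*, 1-110*, 10-00, 10-11*, 100-1*, 1000-*, 101-0, 1011-*, 11-10*, 110-0*, 110-1*, 1100-*, 1101-*
[col 2] --011, --110, -0-11, -011-, -1-10, -10-0*, -10-1*, -100-*, -101-*, 0--10*, 0--11*, 0-01-*, 0-11-*, 00-1-*, 01--0, 01-1-*, 010--*, 1-0-1, 1-00-, 110--*
[col 3] -10--, 0--1-
Prime implicants: --011, --110, -0-11, -011-, -1-10, -10--, 0--1-, 001-1, 01--0, 1-0-1, 1-00-, 10-00, 101-0
PI chart (minterm → PIs covering it):
  2 | 0--1-  (sole → essential)
  3 | --011,-0-11,0--1-
  5 | 001-1  (sole → essential)
  6 | --110,-011-,0--1-
  7 | -0-11,-011-,0--1-,001-1
  8 | -10--,01--0
  9 | -10--  (sole → essential)
  10 | -1-10,-10--,0--1-,01--0
  11 | --011,-10--,0--1-
  12 | 01--0  (sole → essential)
  14 | --110,-1-10,0--1-,01--0
  15 | 0--1-  (sole → essential)
  16 | 1-00-,10-00
  17 | 1-0-1,1-00-
  19 | --011,-0-11,1-0-1
  20 | 10-00,101-0
  22 | --110,-011-,101-0
  23 | -0-11,-011-
  24 | -10--,1-00-
  25 | -10--,1-0-1,1-00-
  26 | -1-10,-10--
  27 | --011,-10--,1-0-1
  30 | --110,-1-10
Essential prime implicants: -10--, 0--1-, 001-1, 01--0
Petrick residual → --110, -0-11, 1-0-1, 10-00
Minimum SOP uses 8 PIs: cde' + b'de + bc' + a'd + a'b'ce + a'be' + ac'e + ab'd'e'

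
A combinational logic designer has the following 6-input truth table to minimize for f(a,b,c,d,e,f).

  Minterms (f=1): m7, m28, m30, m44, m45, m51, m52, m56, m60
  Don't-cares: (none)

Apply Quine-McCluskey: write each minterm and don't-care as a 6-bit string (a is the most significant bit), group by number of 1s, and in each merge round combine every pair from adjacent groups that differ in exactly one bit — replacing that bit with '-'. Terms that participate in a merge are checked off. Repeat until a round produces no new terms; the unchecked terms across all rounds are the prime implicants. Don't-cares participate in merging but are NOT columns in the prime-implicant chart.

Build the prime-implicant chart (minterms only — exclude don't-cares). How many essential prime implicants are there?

size-2^0 implicants → 000111  011100(✓)  011110(✓)  101100(✓)  101101(✓)  110011  110100(✓)  111000(✓)  111100(✓)
size-2^1 implicants → -11100  0111-0  1-1100  10110-  11-100  111-00
Unchecked terms (primes): -11100, 000111, 0111-0, 1-1100, 10110-, 11-100, 110011, 111-00
Minterm coverage:
  m7 ⊆ 000111 [E]
  m28 ⊆ -11100,0111-0
  m30 ⊆ 0111-0 [E]
  m44 ⊆ 1-1100,10110-
  m45 ⊆ 10110- [E]
  m51 ⊆ 110011 [E]
  m52 ⊆ 11-100 [E]
  m56 ⊆ 111-00 [E]
  m60 ⊆ -11100,1-1100,11-100,111-00
E = {000111, 0111-0, 10110-, 11-100, 110011, 111-00}

6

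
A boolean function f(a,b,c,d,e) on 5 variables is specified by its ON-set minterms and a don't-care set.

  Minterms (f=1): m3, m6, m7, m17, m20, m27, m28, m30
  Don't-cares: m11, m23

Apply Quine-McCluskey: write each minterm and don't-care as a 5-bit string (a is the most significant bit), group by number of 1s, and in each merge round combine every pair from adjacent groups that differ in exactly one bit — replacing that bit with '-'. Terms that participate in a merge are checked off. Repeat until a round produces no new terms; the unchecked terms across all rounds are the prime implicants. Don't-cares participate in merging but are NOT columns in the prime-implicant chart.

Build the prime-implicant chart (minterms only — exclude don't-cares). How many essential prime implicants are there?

5

Round 0: 00011✓ 00110✓ 00111✓ 01011✓ 10001 10100✓ 10111✓ 11011✓ 11100✓ 11110✓
Round 1: -0111 -1011 0-011 00-11 0011- 1-100 111-0
PIs = {-0111, -1011, 0-011, 00-11, 0011-, 1-100, 10001, 111-0}
Coverage chart:
  m3: 0-011,00-11
  m6: 0011- ←essential
  m7: -0111,00-11,0011-
  m17: 10001 ←essential
  m20: 1-100 ←essential
  m27: -1011 ←essential
  m28: 1-100,111-0
  m30: 111-0 ←essential
Essential: -1011, 0011-, 1-100, 10001, 111-0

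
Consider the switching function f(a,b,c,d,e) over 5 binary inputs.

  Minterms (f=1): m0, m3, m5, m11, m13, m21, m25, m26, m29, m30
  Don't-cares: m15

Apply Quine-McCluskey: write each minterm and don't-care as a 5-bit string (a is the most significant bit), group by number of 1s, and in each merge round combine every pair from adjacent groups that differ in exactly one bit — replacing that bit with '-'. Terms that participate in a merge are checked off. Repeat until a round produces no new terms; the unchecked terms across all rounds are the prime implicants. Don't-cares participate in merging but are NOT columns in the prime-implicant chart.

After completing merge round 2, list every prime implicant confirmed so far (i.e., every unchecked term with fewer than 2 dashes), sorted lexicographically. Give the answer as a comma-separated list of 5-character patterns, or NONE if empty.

0-011, 00000, 01-11, 011-1, 11-01, 11-10

[col 0] 00000, 00011*, 00101*, 01011*, 01101*, 01111*, 10101*, 11001*, 11010*, 11101*, 11110*
[col 1] -0101*, -1101*, 0-011, 0-101*, 01-11, 011-1, 1-101*, 11-01, 11-10
[col 2] --101
Prime implicants: --101, 0-011, 00000, 01-11, 011-1, 11-01, 11-10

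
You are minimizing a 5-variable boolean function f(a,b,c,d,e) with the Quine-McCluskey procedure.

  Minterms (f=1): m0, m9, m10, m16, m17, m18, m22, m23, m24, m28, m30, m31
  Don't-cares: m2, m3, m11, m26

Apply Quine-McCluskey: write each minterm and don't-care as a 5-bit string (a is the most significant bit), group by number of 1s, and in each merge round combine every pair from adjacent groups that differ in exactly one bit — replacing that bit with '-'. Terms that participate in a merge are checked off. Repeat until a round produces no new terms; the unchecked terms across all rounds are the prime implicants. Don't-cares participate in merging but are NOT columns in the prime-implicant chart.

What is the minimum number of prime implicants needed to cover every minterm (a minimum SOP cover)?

6

[col 0] 00000*, 00010*, 00011*, 01001*, 01010*, 01011*, 10000*, 10001*, 10010*, 10110*, 10111*, 11000*, 11010*, 11100*, 11110*, 11111*
[col 1] -0000*, -0010*, -1010*, 0-010*, 0-011*, 000-0*, 0001-*, 010-1, 0101-*, 1-000*, 1-010*, 1-110*, 1-111*, 10-10*, 100-0*, 1000-, 1011-*, 11-00*, 11-10*, 110-0*, 111-0*, 1111-*
[col 2] --010, -00-0, 0-01-, 1--10, 1-0-0, 1-11-, 11--0
Prime implicants: --010, -00-0, 0-01-, 010-1, 1--10, 1-0-0, 1-11-, 1000-, 11--0
PI chart (minterm → PIs covering it):
  0 | -00-0  (sole → essential)
  9 | 010-1  (sole → essential)
  10 | --010,0-01-
  16 | -00-0,1-0-0,1000-
  17 | 1000-  (sole → essential)
  18 | --010,-00-0,1--10,1-0-0
  22 | 1--10,1-11-
  23 | 1-11-  (sole → essential)
  24 | 1-0-0,11--0
  28 | 11--0  (sole → essential)
  30 | 1--10,1-11-,11--0
  31 | 1-11-  (sole → essential)
Essential prime implicants: -00-0, 010-1, 1-11-, 1000-, 11--0
Petrick residual → --010
Minimum SOP uses 6 PIs: c'de' + b'c'e' + a'bc'e + acd + ab'c'd' + abe'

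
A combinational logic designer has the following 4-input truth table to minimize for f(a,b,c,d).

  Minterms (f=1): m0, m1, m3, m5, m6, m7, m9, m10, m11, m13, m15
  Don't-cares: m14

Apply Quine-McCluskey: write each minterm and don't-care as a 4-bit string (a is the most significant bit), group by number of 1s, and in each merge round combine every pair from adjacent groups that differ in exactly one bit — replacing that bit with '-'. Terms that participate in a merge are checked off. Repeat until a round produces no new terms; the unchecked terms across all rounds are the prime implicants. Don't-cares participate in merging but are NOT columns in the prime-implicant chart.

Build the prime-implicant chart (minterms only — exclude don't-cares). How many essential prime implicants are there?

size-2^0 implicants → 0000(✓)  0001(✓)  0011(✓)  0101(✓)  0110(✓)  0111(✓)  1001(✓)  1010(✓)  1011(✓)  1101(✓)  1110(✓)  1111(✓)
size-2^1 implicants → -001(✓)  -011(✓)  -101(✓)  -110(✓)  -111(✓)  0-01(✓)  0-11(✓)  00-1(✓)  000-  01-1(✓)  011-(✓)  1-01(✓)  1-10(✓)  1-11(✓)  10-1(✓)  101-(✓)  11-1(✓)  111-(✓)
size-2^2 implicants → --01(✓)  --11(✓)  -0-1(✓)  -1-1(✓)  -11-  0--1(✓)  1--1(✓)  1-1-
size-2^3 implicants → ---1
Unchecked terms (primes): ---1, -11-, 000-, 1-1-
Minterm coverage:
  m0 ⊆ 000- [E]
  m1 ⊆ ---1,000-
  m3 ⊆ ---1 [E]
  m5 ⊆ ---1 [E]
  m6 ⊆ -11- [E]
  m7 ⊆ ---1,-11-
  m9 ⊆ ---1 [E]
  m10 ⊆ 1-1- [E]
  m11 ⊆ ---1,1-1-
  m13 ⊆ ---1 [E]
  m15 ⊆ ---1,-11-,1-1-
E = {---1, -11-, 000-, 1-1-}

4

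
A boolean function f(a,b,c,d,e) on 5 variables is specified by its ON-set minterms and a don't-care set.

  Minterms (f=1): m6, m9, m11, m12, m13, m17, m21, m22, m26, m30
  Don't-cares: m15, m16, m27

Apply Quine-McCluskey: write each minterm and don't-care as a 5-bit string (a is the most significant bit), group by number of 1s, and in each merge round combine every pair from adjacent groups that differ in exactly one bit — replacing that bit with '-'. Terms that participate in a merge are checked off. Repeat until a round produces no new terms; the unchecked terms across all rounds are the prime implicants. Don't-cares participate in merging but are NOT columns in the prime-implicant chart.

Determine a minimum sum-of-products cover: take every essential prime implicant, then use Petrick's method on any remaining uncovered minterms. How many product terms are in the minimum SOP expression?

[col 0] 00110*, 01001*, 01011*, 01100*, 01101*, 01111*, 10000*, 10001*, 10101*, 10110*, 11010*, 11011*, 11110*
[col 1] -0110, -1011, 01-01*, 01-11*, 010-1*, 011-1*, 0110-, 1-110, 10-01, 1000-, 11-10, 1101-
[col 2] 01--1
Prime implicants: -0110, -1011, 01--1, 0110-, 1-110, 10-01, 1000-, 11-10, 1101-
PI chart (minterm → PIs covering it):
  6 | -0110  (sole → essential)
  9 | 01--1  (sole → essential)
  11 | -1011,01--1
  12 | 0110-  (sole → essential)
  13 | 01--1,0110-
  17 | 10-01,1000-
  21 | 10-01  (sole → essential)
  22 | -0110,1-110
  26 | 11-10,1101-
  30 | 1-110,11-10
Essential prime implicants: -0110, 01--1, 0110-, 10-01
Petrick residual → 11-10
Minimum SOP uses 5 PIs: b'cde' + a'be + a'bcd' + ab'd'e + abde'

5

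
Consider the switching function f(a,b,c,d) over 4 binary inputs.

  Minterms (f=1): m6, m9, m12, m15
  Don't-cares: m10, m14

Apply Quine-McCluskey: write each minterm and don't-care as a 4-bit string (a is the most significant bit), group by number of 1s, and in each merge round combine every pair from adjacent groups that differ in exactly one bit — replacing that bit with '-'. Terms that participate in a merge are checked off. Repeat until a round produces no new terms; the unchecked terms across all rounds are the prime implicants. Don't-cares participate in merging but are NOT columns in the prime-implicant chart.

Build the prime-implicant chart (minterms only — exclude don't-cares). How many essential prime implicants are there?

4

Round 0: 0110✓ 1001 1010✓ 1100✓ 1110✓ 1111✓
Round 1: -110 1-10 11-0 111-
PIs = {-110, 1-10, 1001, 11-0, 111-}
Coverage chart:
  m6: -110 ←essential
  m9: 1001 ←essential
  m12: 11-0 ←essential
  m15: 111- ←essential
Essential: -110, 1001, 11-0, 111-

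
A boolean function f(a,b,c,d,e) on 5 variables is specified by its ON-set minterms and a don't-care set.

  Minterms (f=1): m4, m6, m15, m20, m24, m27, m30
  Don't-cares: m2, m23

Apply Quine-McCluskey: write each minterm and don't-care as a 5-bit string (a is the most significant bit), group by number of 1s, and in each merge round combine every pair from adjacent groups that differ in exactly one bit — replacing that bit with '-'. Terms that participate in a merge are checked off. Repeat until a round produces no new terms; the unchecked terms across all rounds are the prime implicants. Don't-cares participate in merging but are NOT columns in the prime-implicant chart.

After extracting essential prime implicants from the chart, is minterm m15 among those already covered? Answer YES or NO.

Round 0: 00010✓ 00100✓ 00110✓ 01111 10100✓ 10111 11000 11011 11110
Round 1: -0100 00-10 001-0
PIs = {-0100, 00-10, 001-0, 01111, 10111, 11000, 11011, 11110}
Coverage chart:
  m4: -0100,001-0
  m6: 00-10,001-0
  m15: 01111 ←essential
  m20: -0100 ←essential
  m24: 11000 ←essential
  m27: 11011 ←essential
  m30: 11110 ←essential
Essential: -0100, 01111, 11000, 11011, 11110

YES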